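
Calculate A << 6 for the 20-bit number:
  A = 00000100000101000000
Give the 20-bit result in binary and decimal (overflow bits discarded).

Shift left by 6: drop the top 6 bit(s), append 6 zero(s) on the right.
  00000100000101000000  ->  discard [000001], keep [00000101000000], append 000000
= 00000101000000000000

Answer: 00000101000000000000 (20480)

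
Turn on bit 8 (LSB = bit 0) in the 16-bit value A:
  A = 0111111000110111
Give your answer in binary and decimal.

Mask = 1 << 8 = 0000000100000000
Bit 8 of A is 0, so OR-ing with the mask flips it to 1.
  0111111000110111
| 0000000100000000
------------------
  0111111100110111

Answer: 0111111100110111 (32567)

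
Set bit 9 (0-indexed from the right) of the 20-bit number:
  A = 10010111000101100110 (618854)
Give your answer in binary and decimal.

Mask = 1 << 9 = 00000000001000000000
Bit 9 of A is 0, so OR-ing with the mask flips it to 1.
  10010111000101100110
| 00000000001000000000
----------------------
  10010111001101100110

Answer: 10010111001101100110 (619366)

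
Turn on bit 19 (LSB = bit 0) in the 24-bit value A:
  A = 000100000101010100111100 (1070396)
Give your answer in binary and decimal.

Mask = 1 << 19 = 000010000000000000000000
Bit 19 of A is 0, so OR-ing with the mask flips it to 1.
  000100000101010100111100
| 000010000000000000000000
--------------------------
  000110000101010100111100

Answer: 000110000101010100111100 (1594684)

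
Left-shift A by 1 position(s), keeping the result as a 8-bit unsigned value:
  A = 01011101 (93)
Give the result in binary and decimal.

Shift left by 1: drop the top 1 bit(s), append 1 zero(s) on the right.
  01011101  ->  discard [0], keep [1011101], append 0
= 10111010

Answer: 10111010 (186)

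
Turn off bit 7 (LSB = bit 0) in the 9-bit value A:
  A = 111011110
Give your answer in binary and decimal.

Mask = ~(1 << 7) = 101111111
Bit 7 of A is 1, so AND-ing with the mask clears it to 0.
  111011110
& 101111111
-----------
  101011110

Answer: 101011110 (350)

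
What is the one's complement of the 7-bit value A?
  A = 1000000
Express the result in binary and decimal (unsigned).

Flip each bit (0->1, 1->0):
  1000000
  0111111

Answer: 0111111 (63)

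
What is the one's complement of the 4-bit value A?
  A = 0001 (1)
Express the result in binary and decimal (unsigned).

Flip each bit (0->1, 1->0):
  0001
  1110

Answer: 1110 (14)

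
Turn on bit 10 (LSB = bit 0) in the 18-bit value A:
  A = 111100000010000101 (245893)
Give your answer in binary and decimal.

Mask = 1 << 10 = 000000010000000000
Bit 10 of A is 0, so OR-ing with the mask flips it to 1.
  111100000010000101
| 000000010000000000
--------------------
  111100010010000101

Answer: 111100010010000101 (246917)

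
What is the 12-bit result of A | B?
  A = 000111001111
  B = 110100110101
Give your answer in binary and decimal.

Apply | to each column (1 where either bit is 1):
  000111001111
| 110100110101
--------------
  110111111111

Answer: 110111111111 (3583)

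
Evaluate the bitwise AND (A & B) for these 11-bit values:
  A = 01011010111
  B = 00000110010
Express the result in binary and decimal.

Apply & to each column (1 only where both bits are 1):
  01011010111
& 00000110010
-------------
  00000010010

Answer: 00000010010 (18)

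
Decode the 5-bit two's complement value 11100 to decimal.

MSB is 1, so the value is negative. Find the magnitude:
1. Invert bits:  00011
2. Add 1:        00100  = 4
3. Apply sign:   -4

Answer: -4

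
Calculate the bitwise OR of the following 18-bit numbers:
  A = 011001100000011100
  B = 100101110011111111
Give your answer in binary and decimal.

Apply | to each column (1 where either bit is 1):
  011001100000011100
| 100101110011111111
--------------------
  111101110011111111

Answer: 111101110011111111 (253183)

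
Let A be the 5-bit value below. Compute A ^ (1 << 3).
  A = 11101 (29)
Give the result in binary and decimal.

Mask = 1 << 3 = 01000
Bit 3 of A is 1; XOR with the mask flips it to 0.
  11101
^ 01000
-------
  10101

Answer: 10101 (21)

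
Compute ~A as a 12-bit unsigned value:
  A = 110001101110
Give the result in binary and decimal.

Flip each bit (0->1, 1->0):
  110001101110
  001110010001

Answer: 001110010001 (913)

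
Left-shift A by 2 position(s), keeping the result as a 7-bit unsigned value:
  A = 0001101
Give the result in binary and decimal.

Shift left by 2: drop the top 2 bit(s), append 2 zero(s) on the right.
  0001101  ->  discard [00], keep [01101], append 00
= 0110100

Answer: 0110100 (52)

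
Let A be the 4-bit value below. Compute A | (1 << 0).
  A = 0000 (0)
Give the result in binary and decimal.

Mask = 1 << 0 = 0001
Bit 0 of A is 0, so OR-ing with the mask flips it to 1.
  0000
| 0001
------
  0001

Answer: 0001 (1)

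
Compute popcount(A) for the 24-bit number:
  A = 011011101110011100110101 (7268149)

011011101110011100110101
1-bits at positions (from bit 0 = LSB): 0, 2, 4, 5, 8, 9, 10, 13, 14, 15, 17, 18, 19, 21, 22
Count = 15

Answer: 15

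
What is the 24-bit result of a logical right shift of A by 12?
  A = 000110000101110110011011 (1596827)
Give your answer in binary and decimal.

Logical shift right by 12: drop the bottom 12 bit(s), prepend 12 zero(s) on the left.
  000110000101110110011011  ->  keep [000110000101], discard [110110011011], prepend 000000000000
= 000000000000000110000101

Answer: 000000000000000110000101 (389)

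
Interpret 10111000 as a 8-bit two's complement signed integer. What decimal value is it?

MSB is 1, so the value is negative. Find the magnitude:
1. Invert bits:  01000111
2. Add 1:        01001000  = 72
3. Apply sign:   -72

Answer: -72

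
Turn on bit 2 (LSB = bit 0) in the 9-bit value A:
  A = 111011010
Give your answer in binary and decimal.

Mask = 1 << 2 = 000000100
Bit 2 of A is 0, so OR-ing with the mask flips it to 1.
  111011010
| 000000100
-----------
  111011110

Answer: 111011110 (478)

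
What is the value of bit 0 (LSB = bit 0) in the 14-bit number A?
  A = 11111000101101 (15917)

Bit 0 is the 1st from the right.
  11111000101101
               ^
That bit is 1.

Answer: 1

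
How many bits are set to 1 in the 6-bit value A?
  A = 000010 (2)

000010
1-bits at positions (from bit 0 = LSB): 1
Count = 1

Answer: 1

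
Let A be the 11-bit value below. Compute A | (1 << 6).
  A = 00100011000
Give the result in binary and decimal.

Mask = 1 << 6 = 00001000000
Bit 6 of A is 0, so OR-ing with the mask flips it to 1.
  00100011000
| 00001000000
-------------
  00101011000

Answer: 00101011000 (344)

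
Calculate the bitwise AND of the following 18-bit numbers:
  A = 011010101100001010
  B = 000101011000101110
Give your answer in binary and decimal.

Apply & to each column (1 only where both bits are 1):
  011010101100001010
& 000101011000101110
--------------------
  000000001000001010

Answer: 000000001000001010 (522)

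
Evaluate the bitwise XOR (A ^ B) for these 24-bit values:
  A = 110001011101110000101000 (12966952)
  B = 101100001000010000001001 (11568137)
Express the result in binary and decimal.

Apply ^ to each column (1 where bits differ):
  110001011101110000101000
^ 101100001000010000001001
--------------------------
  011101010101100000100001

Answer: 011101010101100000100001 (7690273)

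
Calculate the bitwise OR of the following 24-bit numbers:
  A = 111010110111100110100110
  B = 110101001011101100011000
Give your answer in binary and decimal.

Apply | to each column (1 where either bit is 1):
  111010110111100110100110
| 110101001011101100011000
--------------------------
  111111111111101110111110

Answer: 111111111111101110111110 (16776126)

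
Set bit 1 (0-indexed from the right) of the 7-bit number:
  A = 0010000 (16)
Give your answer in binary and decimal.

Mask = 1 << 1 = 0000010
Bit 1 of A is 0, so OR-ing with the mask flips it to 1.
  0010000
| 0000010
---------
  0010010

Answer: 0010010 (18)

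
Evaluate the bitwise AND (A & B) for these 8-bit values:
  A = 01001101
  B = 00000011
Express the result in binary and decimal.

Apply & to each column (1 only where both bits are 1):
  01001101
& 00000011
----------
  00000001

Answer: 00000001 (1)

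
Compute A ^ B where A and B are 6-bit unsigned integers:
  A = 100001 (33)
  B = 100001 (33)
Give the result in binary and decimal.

Apply ^ to each column (1 where bits differ):
  100001
^ 100001
--------
  000000

Answer: 000000 (0)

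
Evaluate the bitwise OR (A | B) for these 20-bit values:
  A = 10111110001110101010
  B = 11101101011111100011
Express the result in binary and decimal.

Apply | to each column (1 where either bit is 1):
  10111110001110101010
| 11101101011111100011
----------------------
  11111111011111101011

Answer: 11111111011111101011 (1046507)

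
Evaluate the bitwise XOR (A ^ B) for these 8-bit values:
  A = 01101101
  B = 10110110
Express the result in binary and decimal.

Apply ^ to each column (1 where bits differ):
  01101101
^ 10110110
----------
  11011011

Answer: 11011011 (219)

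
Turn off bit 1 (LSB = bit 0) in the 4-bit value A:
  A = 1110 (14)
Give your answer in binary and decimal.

Mask = ~(1 << 1) = 1101
Bit 1 of A is 1, so AND-ing with the mask clears it to 0.
  1110
& 1101
------
  1100

Answer: 1100 (12)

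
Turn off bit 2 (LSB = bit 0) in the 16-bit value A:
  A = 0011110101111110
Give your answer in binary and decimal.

Mask = ~(1 << 2) = 1111111111111011
Bit 2 of A is 1, so AND-ing with the mask clears it to 0.
  0011110101111110
& 1111111111111011
------------------
  0011110101111010

Answer: 0011110101111010 (15738)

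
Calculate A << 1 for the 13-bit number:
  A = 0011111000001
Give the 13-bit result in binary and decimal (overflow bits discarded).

Shift left by 1: drop the top 1 bit(s), append 1 zero(s) on the right.
  0011111000001  ->  discard [0], keep [011111000001], append 0
= 0111110000010

Answer: 0111110000010 (3970)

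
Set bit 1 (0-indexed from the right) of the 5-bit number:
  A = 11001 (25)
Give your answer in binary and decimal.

Mask = 1 << 1 = 00010
Bit 1 of A is 0, so OR-ing with the mask flips it to 1.
  11001
| 00010
-------
  11011

Answer: 11011 (27)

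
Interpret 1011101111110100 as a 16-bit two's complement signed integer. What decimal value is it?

MSB is 1, so the value is negative. Find the magnitude:
1. Invert bits:  0100010000001011
2. Add 1:        0100010000001100  = 17420
3. Apply sign:   -17420

Answer: -17420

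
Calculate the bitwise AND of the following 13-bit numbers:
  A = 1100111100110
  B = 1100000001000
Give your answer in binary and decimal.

Apply & to each column (1 only where both bits are 1):
  1100111100110
& 1100000001000
---------------
  1100000000000

Answer: 1100000000000 (6144)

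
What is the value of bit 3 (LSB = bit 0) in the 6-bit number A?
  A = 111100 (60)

Bit 3 is the 4th from the right.
  111100
    ^
That bit is 1.

Answer: 1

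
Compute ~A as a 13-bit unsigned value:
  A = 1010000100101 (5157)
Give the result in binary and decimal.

Flip each bit (0->1, 1->0):
  1010000100101
  0101111011010

Answer: 0101111011010 (3034)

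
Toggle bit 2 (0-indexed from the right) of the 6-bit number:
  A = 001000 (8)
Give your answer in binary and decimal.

Mask = 1 << 2 = 000100
Bit 2 of A is 0; XOR with the mask flips it to 1.
  001000
^ 000100
--------
  001100

Answer: 001100 (12)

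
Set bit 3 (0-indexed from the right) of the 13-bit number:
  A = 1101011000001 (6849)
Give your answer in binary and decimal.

Mask = 1 << 3 = 0000000001000
Bit 3 of A is 0, so OR-ing with the mask flips it to 1.
  1101011000001
| 0000000001000
---------------
  1101011001001

Answer: 1101011001001 (6857)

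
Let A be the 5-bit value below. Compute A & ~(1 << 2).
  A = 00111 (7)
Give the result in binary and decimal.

Mask = ~(1 << 2) = 11011
Bit 2 of A is 1, so AND-ing with the mask clears it to 0.
  00111
& 11011
-------
  00011

Answer: 00011 (3)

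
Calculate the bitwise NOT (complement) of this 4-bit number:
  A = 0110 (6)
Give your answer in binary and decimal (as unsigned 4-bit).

Flip each bit (0->1, 1->0):
  0110
  1001

Answer: 1001 (9)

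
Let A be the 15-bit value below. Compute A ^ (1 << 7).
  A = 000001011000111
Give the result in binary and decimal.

Mask = 1 << 7 = 000000010000000
Bit 7 of A is 1; XOR with the mask flips it to 0.
  000001011000111
^ 000000010000000
-----------------
  000001001000111

Answer: 000001001000111 (583)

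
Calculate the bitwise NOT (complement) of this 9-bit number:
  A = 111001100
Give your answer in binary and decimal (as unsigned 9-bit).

Flip each bit (0->1, 1->0):
  111001100
  000110011

Answer: 000110011 (51)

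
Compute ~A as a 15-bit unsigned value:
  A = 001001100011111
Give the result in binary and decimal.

Flip each bit (0->1, 1->0):
  001001100011111
  110110011100000

Answer: 110110011100000 (27872)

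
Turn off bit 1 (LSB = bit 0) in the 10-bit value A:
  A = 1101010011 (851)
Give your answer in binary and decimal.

Mask = ~(1 << 1) = 1111111101
Bit 1 of A is 1, so AND-ing with the mask clears it to 0.
  1101010011
& 1111111101
------------
  1101010001

Answer: 1101010001 (849)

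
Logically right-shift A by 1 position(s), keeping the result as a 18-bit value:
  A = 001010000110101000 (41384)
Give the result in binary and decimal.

Logical shift right by 1: drop the bottom 1 bit(s), prepend 1 zero(s) on the left.
  001010000110101000  ->  keep [00101000011010100], discard [0], prepend 0
= 000101000011010100

Answer: 000101000011010100 (20692)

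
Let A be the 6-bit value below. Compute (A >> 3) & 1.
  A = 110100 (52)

Bit 3 is the 4th from the right.
  110100
    ^
That bit is 0.

Answer: 0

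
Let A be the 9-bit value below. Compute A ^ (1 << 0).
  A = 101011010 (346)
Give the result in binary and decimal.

Mask = 1 << 0 = 000000001
Bit 0 of A is 0; XOR with the mask flips it to 1.
  101011010
^ 000000001
-----------
  101011011

Answer: 101011011 (347)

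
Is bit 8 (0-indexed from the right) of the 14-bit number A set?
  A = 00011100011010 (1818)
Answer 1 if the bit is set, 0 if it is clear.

Bit 8 is the 9th from the right.
  00011100011010
       ^
That bit is 1.

Answer: 1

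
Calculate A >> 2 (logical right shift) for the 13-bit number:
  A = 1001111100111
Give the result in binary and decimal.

Logical shift right by 2: drop the bottom 2 bit(s), prepend 2 zero(s) on the left.
  1001111100111  ->  keep [10011111001], discard [11], prepend 00
= 0010011111001

Answer: 0010011111001 (1273)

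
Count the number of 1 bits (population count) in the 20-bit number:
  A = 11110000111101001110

11110000111101001110
1-bits at positions (from bit 0 = LSB): 1, 2, 3, 6, 8, 9, 10, 11, 16, 17, 18, 19
Count = 12

Answer: 12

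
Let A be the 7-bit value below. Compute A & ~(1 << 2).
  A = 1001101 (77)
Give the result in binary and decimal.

Mask = ~(1 << 2) = 1111011
Bit 2 of A is 1, so AND-ing with the mask clears it to 0.
  1001101
& 1111011
---------
  1001001

Answer: 1001001 (73)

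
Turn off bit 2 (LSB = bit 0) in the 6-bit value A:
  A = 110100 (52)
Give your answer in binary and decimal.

Mask = ~(1 << 2) = 111011
Bit 2 of A is 1, so AND-ing with the mask clears it to 0.
  110100
& 111011
--------
  110000

Answer: 110000 (48)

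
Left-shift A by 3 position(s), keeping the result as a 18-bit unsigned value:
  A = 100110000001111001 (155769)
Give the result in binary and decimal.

Shift left by 3: drop the top 3 bit(s), append 3 zero(s) on the right.
  100110000001111001  ->  discard [100], keep [110000001111001], append 000
= 110000001111001000

Answer: 110000001111001000 (197576)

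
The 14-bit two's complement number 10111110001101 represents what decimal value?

MSB is 1, so the value is negative. Find the magnitude:
1. Invert bits:  01000001110010
2. Add 1:        01000001110011  = 4211
3. Apply sign:   -4211

Answer: -4211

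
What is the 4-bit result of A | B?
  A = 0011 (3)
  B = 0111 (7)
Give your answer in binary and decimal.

Apply | to each column (1 where either bit is 1):
  0011
| 0111
------
  0111

Answer: 0111 (7)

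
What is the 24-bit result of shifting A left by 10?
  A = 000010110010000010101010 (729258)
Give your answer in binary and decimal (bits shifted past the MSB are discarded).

Shift left by 10: drop the top 10 bit(s), append 10 zero(s) on the right.
  000010110010000010101010  ->  discard [0000101100], keep [10000010101010], append 0000000000
= 100000101010100000000000

Answer: 100000101010100000000000 (8562688)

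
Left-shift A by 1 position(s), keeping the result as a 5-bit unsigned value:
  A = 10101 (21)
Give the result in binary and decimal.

Shift left by 1: drop the top 1 bit(s), append 1 zero(s) on the right.
  10101  ->  discard [1], keep [0101], append 0
= 01010

Answer: 01010 (10)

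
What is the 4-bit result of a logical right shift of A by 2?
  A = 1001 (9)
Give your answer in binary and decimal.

Logical shift right by 2: drop the bottom 2 bit(s), prepend 2 zero(s) on the left.
  1001  ->  keep [10], discard [01], prepend 00
= 0010

Answer: 0010 (2)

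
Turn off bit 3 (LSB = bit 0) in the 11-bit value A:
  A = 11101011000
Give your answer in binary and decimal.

Mask = ~(1 << 3) = 11111110111
Bit 3 of A is 1, so AND-ing with the mask clears it to 0.
  11101011000
& 11111110111
-------------
  11101010000

Answer: 11101010000 (1872)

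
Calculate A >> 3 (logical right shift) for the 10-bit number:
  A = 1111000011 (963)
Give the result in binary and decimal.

Logical shift right by 3: drop the bottom 3 bit(s), prepend 3 zero(s) on the left.
  1111000011  ->  keep [1111000], discard [011], prepend 000
= 0001111000

Answer: 0001111000 (120)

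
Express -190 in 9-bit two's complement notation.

1. Binary of +190:  010111110
2. Invert bits:     101000001
3. Add 1:           101000010

Answer: 101000010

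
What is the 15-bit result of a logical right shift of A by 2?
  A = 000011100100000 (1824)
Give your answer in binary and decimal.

Logical shift right by 2: drop the bottom 2 bit(s), prepend 2 zero(s) on the left.
  000011100100000  ->  keep [0000111001000], discard [00], prepend 00
= 000000111001000

Answer: 000000111001000 (456)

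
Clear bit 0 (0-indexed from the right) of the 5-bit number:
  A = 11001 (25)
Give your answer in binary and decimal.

Mask = ~(1 << 0) = 11110
Bit 0 of A is 1, so AND-ing with the mask clears it to 0.
  11001
& 11110
-------
  11000

Answer: 11000 (24)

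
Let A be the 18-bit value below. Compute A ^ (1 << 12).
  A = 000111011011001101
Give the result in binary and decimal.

Mask = 1 << 12 = 000001000000000000
Bit 12 of A is 1; XOR with the mask flips it to 0.
  000111011011001101
^ 000001000000000000
--------------------
  000110011011001101

Answer: 000110011011001101 (26317)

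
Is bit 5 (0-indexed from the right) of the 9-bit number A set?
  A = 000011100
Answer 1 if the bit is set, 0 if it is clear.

Bit 5 is the 6th from the right.
  000011100
     ^
That bit is 0.

Answer: 0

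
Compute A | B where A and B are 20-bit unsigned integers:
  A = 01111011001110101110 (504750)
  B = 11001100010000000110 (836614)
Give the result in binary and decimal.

Apply | to each column (1 where either bit is 1):
  01111011001110101110
| 11001100010000000110
----------------------
  11111111011110101110

Answer: 11111111011110101110 (1046446)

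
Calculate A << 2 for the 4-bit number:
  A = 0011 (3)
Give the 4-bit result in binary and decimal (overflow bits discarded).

Shift left by 2: drop the top 2 bit(s), append 2 zero(s) on the right.
  0011  ->  discard [00], keep [11], append 00
= 1100

Answer: 1100 (12)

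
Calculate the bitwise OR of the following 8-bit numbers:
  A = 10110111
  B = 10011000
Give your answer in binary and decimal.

Apply | to each column (1 where either bit is 1):
  10110111
| 10011000
----------
  10111111

Answer: 10111111 (191)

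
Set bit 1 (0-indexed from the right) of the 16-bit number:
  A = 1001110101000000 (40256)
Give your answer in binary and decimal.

Mask = 1 << 1 = 0000000000000010
Bit 1 of A is 0, so OR-ing with the mask flips it to 1.
  1001110101000000
| 0000000000000010
------------------
  1001110101000010

Answer: 1001110101000010 (40258)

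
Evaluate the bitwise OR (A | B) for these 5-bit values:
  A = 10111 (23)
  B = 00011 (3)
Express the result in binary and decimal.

Apply | to each column (1 where either bit is 1):
  10111
| 00011
-------
  10111

Answer: 10111 (23)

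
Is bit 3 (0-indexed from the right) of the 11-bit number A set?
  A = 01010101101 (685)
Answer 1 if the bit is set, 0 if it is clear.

Bit 3 is the 4th from the right.
  01010101101
         ^
That bit is 1.

Answer: 1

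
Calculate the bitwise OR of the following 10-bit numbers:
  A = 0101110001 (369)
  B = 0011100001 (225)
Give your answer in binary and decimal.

Apply | to each column (1 where either bit is 1):
  0101110001
| 0011100001
------------
  0111110001

Answer: 0111110001 (497)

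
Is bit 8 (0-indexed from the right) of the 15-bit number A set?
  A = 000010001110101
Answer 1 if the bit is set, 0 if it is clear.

Bit 8 is the 9th from the right.
  000010001110101
        ^
That bit is 0.

Answer: 0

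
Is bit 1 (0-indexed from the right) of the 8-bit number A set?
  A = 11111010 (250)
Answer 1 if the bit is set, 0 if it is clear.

Bit 1 is the 2nd from the right.
  11111010
        ^
That bit is 1.

Answer: 1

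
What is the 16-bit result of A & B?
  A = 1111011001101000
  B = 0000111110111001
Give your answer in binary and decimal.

Apply & to each column (1 only where both bits are 1):
  1111011001101000
& 0000111110111001
------------------
  0000011000101000

Answer: 0000011000101000 (1576)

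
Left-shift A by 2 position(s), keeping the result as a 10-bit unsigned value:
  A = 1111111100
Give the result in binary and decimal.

Shift left by 2: drop the top 2 bit(s), append 2 zero(s) on the right.
  1111111100  ->  discard [11], keep [11111100], append 00
= 1111110000

Answer: 1111110000 (1008)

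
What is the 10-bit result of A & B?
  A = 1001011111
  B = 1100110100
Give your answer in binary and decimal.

Apply & to each column (1 only where both bits are 1):
  1001011111
& 1100110100
------------
  1000010100

Answer: 1000010100 (532)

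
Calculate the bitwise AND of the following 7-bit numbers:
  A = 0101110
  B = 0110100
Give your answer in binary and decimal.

Apply & to each column (1 only where both bits are 1):
  0101110
& 0110100
---------
  0100100

Answer: 0100100 (36)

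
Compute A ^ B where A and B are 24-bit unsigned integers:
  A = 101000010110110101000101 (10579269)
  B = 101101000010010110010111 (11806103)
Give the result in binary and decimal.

Apply ^ to each column (1 where bits differ):
  101000010110110101000101
^ 101101000010010110010111
--------------------------
  000101010100100011010010

Answer: 000101010100100011010010 (1394898)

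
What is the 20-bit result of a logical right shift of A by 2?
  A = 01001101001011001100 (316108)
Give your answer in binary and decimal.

Logical shift right by 2: drop the bottom 2 bit(s), prepend 2 zero(s) on the left.
  01001101001011001100  ->  keep [010011010010110011], discard [00], prepend 00
= 00010011010010110011

Answer: 00010011010010110011 (79027)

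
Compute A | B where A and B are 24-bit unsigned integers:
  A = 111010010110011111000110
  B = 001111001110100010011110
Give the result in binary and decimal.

Apply | to each column (1 where either bit is 1):
  111010010110011111000110
| 001111001110100010011110
--------------------------
  111111011110111111011110

Answer: 111111011110111111011110 (16642014)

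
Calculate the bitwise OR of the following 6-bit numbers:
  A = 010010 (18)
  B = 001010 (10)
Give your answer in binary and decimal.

Apply | to each column (1 where either bit is 1):
  010010
| 001010
--------
  011010

Answer: 011010 (26)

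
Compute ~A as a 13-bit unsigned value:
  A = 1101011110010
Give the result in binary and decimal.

Flip each bit (0->1, 1->0):
  1101011110010
  0010100001101

Answer: 0010100001101 (1293)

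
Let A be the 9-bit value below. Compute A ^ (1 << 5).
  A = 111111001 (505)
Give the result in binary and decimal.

Mask = 1 << 5 = 000100000
Bit 5 of A is 1; XOR with the mask flips it to 0.
  111111001
^ 000100000
-----------
  111011001

Answer: 111011001 (473)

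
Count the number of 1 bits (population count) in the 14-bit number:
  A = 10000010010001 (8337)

10000010010001
1-bits at positions (from bit 0 = LSB): 0, 4, 7, 13
Count = 4

Answer: 4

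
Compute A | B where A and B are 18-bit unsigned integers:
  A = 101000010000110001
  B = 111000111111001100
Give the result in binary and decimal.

Apply | to each column (1 where either bit is 1):
  101000010000110001
| 111000111111001100
--------------------
  111000111111111101

Answer: 111000111111111101 (233469)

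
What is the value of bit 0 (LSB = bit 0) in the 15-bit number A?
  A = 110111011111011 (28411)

Bit 0 is the 1st from the right.
  110111011111011
                ^
That bit is 1.

Answer: 1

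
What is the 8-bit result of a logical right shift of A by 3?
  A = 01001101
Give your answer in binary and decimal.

Logical shift right by 3: drop the bottom 3 bit(s), prepend 3 zero(s) on the left.
  01001101  ->  keep [01001], discard [101], prepend 000
= 00001001

Answer: 00001001 (9)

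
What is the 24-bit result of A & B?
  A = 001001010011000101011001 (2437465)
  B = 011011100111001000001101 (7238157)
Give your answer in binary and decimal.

Apply & to each column (1 only where both bits are 1):
  001001010011000101011001
& 011011100111001000001101
--------------------------
  001001000011000000001001

Answer: 001001000011000000001001 (2371593)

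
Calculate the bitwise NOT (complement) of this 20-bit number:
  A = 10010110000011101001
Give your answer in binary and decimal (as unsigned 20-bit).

Flip each bit (0->1, 1->0):
  10010110000011101001
  01101001111100010110

Answer: 01101001111100010110 (433942)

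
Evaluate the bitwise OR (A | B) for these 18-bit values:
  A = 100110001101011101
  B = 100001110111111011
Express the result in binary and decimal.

Apply | to each column (1 where either bit is 1):
  100110001101011101
| 100001110111111011
--------------------
  100111111111111111

Answer: 100111111111111111 (163839)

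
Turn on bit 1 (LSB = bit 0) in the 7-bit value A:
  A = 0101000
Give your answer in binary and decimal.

Mask = 1 << 1 = 0000010
Bit 1 of A is 0, so OR-ing with the mask flips it to 1.
  0101000
| 0000010
---------
  0101010

Answer: 0101010 (42)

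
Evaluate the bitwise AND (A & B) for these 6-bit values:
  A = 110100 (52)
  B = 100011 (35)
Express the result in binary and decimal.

Apply & to each column (1 only where both bits are 1):
  110100
& 100011
--------
  100000

Answer: 100000 (32)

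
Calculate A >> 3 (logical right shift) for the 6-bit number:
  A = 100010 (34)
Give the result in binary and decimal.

Logical shift right by 3: drop the bottom 3 bit(s), prepend 3 zero(s) on the left.
  100010  ->  keep [100], discard [010], prepend 000
= 000100

Answer: 000100 (4)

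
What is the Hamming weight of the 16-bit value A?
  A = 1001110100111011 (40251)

1001110100111011
1-bits at positions (from bit 0 = LSB): 0, 1, 3, 4, 5, 8, 10, 11, 12, 15
Count = 10

Answer: 10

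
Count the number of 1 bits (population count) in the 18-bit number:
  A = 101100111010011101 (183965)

101100111010011101
1-bits at positions (from bit 0 = LSB): 0, 2, 3, 4, 7, 9, 10, 11, 14, 15, 17
Count = 11

Answer: 11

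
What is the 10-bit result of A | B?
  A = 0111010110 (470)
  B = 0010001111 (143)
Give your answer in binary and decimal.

Apply | to each column (1 where either bit is 1):
  0111010110
| 0010001111
------------
  0111011111

Answer: 0111011111 (479)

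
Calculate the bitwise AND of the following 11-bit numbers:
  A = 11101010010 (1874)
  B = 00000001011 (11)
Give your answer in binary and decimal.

Apply & to each column (1 only where both bits are 1):
  11101010010
& 00000001011
-------------
  00000000010

Answer: 00000000010 (2)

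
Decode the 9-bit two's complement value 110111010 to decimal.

MSB is 1, so the value is negative. Find the magnitude:
1. Invert bits:  001000101
2. Add 1:        001000110  = 70
3. Apply sign:   -70

Answer: -70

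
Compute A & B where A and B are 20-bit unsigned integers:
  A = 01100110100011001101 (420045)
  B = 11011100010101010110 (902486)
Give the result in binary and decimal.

Apply & to each column (1 only where both bits are 1):
  01100110100011001101
& 11011100010101010110
----------------------
  01000100000001000100

Answer: 01000100000001000100 (278596)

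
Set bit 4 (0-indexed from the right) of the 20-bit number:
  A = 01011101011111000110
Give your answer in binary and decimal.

Mask = 1 << 4 = 00000000000000010000
Bit 4 of A is 0, so OR-ing with the mask flips it to 1.
  01011101011111000110
| 00000000000000010000
----------------------
  01011101011111010110

Answer: 01011101011111010110 (382934)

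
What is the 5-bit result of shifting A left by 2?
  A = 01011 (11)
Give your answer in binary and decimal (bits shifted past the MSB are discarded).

Shift left by 2: drop the top 2 bit(s), append 2 zero(s) on the right.
  01011  ->  discard [01], keep [011], append 00
= 01100

Answer: 01100 (12)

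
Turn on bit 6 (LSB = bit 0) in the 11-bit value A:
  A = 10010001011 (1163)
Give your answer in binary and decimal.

Mask = 1 << 6 = 00001000000
Bit 6 of A is 0, so OR-ing with the mask flips it to 1.
  10010001011
| 00001000000
-------------
  10011001011

Answer: 10011001011 (1227)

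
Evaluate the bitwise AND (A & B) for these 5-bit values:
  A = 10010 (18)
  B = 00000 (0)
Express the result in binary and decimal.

Apply & to each column (1 only where both bits are 1):
  10010
& 00000
-------
  00000

Answer: 00000 (0)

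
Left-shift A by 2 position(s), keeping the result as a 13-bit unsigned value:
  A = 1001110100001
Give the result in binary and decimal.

Shift left by 2: drop the top 2 bit(s), append 2 zero(s) on the right.
  1001110100001  ->  discard [10], keep [01110100001], append 00
= 0111010000100

Answer: 0111010000100 (3716)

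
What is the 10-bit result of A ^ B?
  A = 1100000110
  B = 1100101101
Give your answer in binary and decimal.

Apply ^ to each column (1 where bits differ):
  1100000110
^ 1100101101
------------
  0000101011

Answer: 0000101011 (43)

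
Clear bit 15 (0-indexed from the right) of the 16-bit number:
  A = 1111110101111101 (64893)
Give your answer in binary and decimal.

Mask = ~(1 << 15) = 0111111111111111
Bit 15 of A is 1, so AND-ing with the mask clears it to 0.
  1111110101111101
& 0111111111111111
------------------
  0111110101111101

Answer: 0111110101111101 (32125)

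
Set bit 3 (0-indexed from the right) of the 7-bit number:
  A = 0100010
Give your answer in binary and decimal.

Mask = 1 << 3 = 0001000
Bit 3 of A is 0, so OR-ing with the mask flips it to 1.
  0100010
| 0001000
---------
  0101010

Answer: 0101010 (42)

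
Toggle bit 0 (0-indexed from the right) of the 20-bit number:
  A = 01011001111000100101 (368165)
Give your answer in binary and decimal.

Mask = 1 << 0 = 00000000000000000001
Bit 0 of A is 1; XOR with the mask flips it to 0.
  01011001111000100101
^ 00000000000000000001
----------------------
  01011001111000100100

Answer: 01011001111000100100 (368164)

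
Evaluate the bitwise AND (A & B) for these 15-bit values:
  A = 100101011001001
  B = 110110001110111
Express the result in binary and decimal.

Apply & to each column (1 only where both bits are 1):
  100101011001001
& 110110001110111
-----------------
  100100001000001

Answer: 100100001000001 (18497)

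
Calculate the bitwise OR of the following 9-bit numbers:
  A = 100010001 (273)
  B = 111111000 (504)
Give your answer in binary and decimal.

Apply | to each column (1 where either bit is 1):
  100010001
| 111111000
-----------
  111111001

Answer: 111111001 (505)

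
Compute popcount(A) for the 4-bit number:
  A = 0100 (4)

0100
1-bits at positions (from bit 0 = LSB): 2
Count = 1

Answer: 1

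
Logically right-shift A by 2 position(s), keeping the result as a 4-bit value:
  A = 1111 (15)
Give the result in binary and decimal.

Logical shift right by 2: drop the bottom 2 bit(s), prepend 2 zero(s) on the left.
  1111  ->  keep [11], discard [11], prepend 00
= 0011

Answer: 0011 (3)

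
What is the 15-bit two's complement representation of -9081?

1. Binary of +9081:  010001101111001
2. Invert bits:     101110010000110
3. Add 1:           101110010000111

Answer: 101110010000111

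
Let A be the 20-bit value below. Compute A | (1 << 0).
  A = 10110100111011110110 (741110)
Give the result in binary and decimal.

Mask = 1 << 0 = 00000000000000000001
Bit 0 of A is 0, so OR-ing with the mask flips it to 1.
  10110100111011110110
| 00000000000000000001
----------------------
  10110100111011110111

Answer: 10110100111011110111 (741111)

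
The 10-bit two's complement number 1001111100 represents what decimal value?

MSB is 1, so the value is negative. Find the magnitude:
1. Invert bits:  0110000011
2. Add 1:        0110000100  = 388
3. Apply sign:   -388

Answer: -388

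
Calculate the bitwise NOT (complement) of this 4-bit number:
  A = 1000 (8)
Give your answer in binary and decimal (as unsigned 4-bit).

Flip each bit (0->1, 1->0):
  1000
  0111

Answer: 0111 (7)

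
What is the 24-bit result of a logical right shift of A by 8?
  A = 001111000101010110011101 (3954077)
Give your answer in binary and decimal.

Logical shift right by 8: drop the bottom 8 bit(s), prepend 8 zero(s) on the left.
  001111000101010110011101  ->  keep [0011110001010101], discard [10011101], prepend 00000000
= 000000000011110001010101

Answer: 000000000011110001010101 (15445)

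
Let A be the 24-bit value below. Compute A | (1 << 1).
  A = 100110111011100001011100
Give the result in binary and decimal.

Mask = 1 << 1 = 000000000000000000000010
Bit 1 of A is 0, so OR-ing with the mask flips it to 1.
  100110111011100001011100
| 000000000000000000000010
--------------------------
  100110111011100001011110

Answer: 100110111011100001011110 (10205278)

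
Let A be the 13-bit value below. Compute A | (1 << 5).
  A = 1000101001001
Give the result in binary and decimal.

Mask = 1 << 5 = 0000000100000
Bit 5 of A is 0, so OR-ing with the mask flips it to 1.
  1000101001001
| 0000000100000
---------------
  1000101101001

Answer: 1000101101001 (4457)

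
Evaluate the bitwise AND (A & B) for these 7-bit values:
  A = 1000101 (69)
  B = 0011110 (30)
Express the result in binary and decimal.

Apply & to each column (1 only where both bits are 1):
  1000101
& 0011110
---------
  0000100

Answer: 0000100 (4)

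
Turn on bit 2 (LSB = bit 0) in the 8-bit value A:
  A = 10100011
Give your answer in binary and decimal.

Mask = 1 << 2 = 00000100
Bit 2 of A is 0, so OR-ing with the mask flips it to 1.
  10100011
| 00000100
----------
  10100111

Answer: 10100111 (167)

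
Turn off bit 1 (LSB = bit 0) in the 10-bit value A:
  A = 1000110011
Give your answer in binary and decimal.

Mask = ~(1 << 1) = 1111111101
Bit 1 of A is 1, so AND-ing with the mask clears it to 0.
  1000110011
& 1111111101
------------
  1000110001

Answer: 1000110001 (561)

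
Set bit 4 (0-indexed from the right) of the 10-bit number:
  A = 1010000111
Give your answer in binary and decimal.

Mask = 1 << 4 = 0000010000
Bit 4 of A is 0, so OR-ing with the mask flips it to 1.
  1010000111
| 0000010000
------------
  1010010111

Answer: 1010010111 (663)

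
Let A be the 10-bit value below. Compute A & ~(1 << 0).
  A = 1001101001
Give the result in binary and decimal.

Mask = ~(1 << 0) = 1111111110
Bit 0 of A is 1, so AND-ing with the mask clears it to 0.
  1001101001
& 1111111110
------------
  1001101000

Answer: 1001101000 (616)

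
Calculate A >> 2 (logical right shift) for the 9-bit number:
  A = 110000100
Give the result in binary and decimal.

Logical shift right by 2: drop the bottom 2 bit(s), prepend 2 zero(s) on the left.
  110000100  ->  keep [1100001], discard [00], prepend 00
= 001100001

Answer: 001100001 (97)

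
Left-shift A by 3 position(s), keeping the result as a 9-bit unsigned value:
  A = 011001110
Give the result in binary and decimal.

Shift left by 3: drop the top 3 bit(s), append 3 zero(s) on the right.
  011001110  ->  discard [011], keep [001110], append 000
= 001110000

Answer: 001110000 (112)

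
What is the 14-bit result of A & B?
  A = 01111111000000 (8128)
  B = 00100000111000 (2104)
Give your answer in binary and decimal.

Apply & to each column (1 only where both bits are 1):
  01111111000000
& 00100000111000
----------------
  00100000000000

Answer: 00100000000000 (2048)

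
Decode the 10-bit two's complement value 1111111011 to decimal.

MSB is 1, so the value is negative. Find the magnitude:
1. Invert bits:  0000000100
2. Add 1:        0000000101  = 5
3. Apply sign:   -5

Answer: -5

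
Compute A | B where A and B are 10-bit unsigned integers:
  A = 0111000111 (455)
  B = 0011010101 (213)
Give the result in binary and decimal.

Apply | to each column (1 where either bit is 1):
  0111000111
| 0011010101
------------
  0111010111

Answer: 0111010111 (471)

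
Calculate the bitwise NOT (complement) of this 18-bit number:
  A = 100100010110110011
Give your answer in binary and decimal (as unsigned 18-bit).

Flip each bit (0->1, 1->0):
  100100010110110011
  011011101001001100

Answer: 011011101001001100 (113228)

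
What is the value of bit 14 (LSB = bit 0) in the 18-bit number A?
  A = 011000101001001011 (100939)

Bit 14 is the 15th from the right.
  011000101001001011
     ^
That bit is 0.

Answer: 0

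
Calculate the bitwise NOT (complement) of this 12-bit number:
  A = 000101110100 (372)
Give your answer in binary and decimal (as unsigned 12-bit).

Flip each bit (0->1, 1->0):
  000101110100
  111010001011

Answer: 111010001011 (3723)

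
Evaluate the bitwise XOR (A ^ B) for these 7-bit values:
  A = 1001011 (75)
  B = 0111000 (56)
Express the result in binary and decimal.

Apply ^ to each column (1 where bits differ):
  1001011
^ 0111000
---------
  1110011

Answer: 1110011 (115)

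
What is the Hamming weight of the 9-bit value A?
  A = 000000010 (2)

000000010
1-bits at positions (from bit 0 = LSB): 1
Count = 1

Answer: 1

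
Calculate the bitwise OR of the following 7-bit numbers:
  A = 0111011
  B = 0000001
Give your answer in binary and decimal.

Apply | to each column (1 where either bit is 1):
  0111011
| 0000001
---------
  0111011

Answer: 0111011 (59)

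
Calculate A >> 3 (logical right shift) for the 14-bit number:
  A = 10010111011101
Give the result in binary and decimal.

Logical shift right by 3: drop the bottom 3 bit(s), prepend 3 zero(s) on the left.
  10010111011101  ->  keep [10010111011], discard [101], prepend 000
= 00010010111011

Answer: 00010010111011 (1211)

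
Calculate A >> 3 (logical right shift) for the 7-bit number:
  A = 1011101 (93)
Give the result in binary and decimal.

Logical shift right by 3: drop the bottom 3 bit(s), prepend 3 zero(s) on the left.
  1011101  ->  keep [1011], discard [101], prepend 000
= 0001011

Answer: 0001011 (11)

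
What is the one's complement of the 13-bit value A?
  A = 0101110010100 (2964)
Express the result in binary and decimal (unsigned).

Flip each bit (0->1, 1->0):
  0101110010100
  1010001101011

Answer: 1010001101011 (5227)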